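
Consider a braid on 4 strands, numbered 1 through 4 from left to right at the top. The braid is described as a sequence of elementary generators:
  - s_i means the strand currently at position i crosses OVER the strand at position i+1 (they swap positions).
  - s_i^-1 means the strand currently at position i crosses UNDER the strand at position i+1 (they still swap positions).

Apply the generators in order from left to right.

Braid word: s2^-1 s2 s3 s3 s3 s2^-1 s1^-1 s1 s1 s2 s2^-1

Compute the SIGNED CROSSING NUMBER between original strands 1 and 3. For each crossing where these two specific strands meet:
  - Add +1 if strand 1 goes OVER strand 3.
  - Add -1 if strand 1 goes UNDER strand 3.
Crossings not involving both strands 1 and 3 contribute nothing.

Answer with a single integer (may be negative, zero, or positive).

Answer: 0

Derivation:
Gen 1: crossing 2x3. Both 1&3? no. Sum: 0
Gen 2: crossing 3x2. Both 1&3? no. Sum: 0
Gen 3: crossing 3x4. Both 1&3? no. Sum: 0
Gen 4: crossing 4x3. Both 1&3? no. Sum: 0
Gen 5: crossing 3x4. Both 1&3? no. Sum: 0
Gen 6: crossing 2x4. Both 1&3? no. Sum: 0
Gen 7: crossing 1x4. Both 1&3? no. Sum: 0
Gen 8: crossing 4x1. Both 1&3? no. Sum: 0
Gen 9: crossing 1x4. Both 1&3? no. Sum: 0
Gen 10: crossing 1x2. Both 1&3? no. Sum: 0
Gen 11: crossing 2x1. Both 1&3? no. Sum: 0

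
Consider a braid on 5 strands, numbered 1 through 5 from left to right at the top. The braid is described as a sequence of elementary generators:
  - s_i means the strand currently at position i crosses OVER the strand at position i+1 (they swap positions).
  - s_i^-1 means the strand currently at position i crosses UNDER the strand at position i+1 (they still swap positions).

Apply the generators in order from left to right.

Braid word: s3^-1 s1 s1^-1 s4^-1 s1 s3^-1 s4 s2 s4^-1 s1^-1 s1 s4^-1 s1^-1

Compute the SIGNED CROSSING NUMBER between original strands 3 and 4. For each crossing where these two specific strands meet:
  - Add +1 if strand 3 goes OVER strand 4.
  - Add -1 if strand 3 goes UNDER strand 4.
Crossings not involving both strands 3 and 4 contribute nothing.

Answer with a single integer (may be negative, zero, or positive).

Gen 1: 3 under 4. Both 3&4? yes. Contrib: -1. Sum: -1
Gen 2: crossing 1x2. Both 3&4? no. Sum: -1
Gen 3: crossing 2x1. Both 3&4? no. Sum: -1
Gen 4: crossing 3x5. Both 3&4? no. Sum: -1
Gen 5: crossing 1x2. Both 3&4? no. Sum: -1
Gen 6: crossing 4x5. Both 3&4? no. Sum: -1
Gen 7: 4 over 3. Both 3&4? yes. Contrib: -1. Sum: -2
Gen 8: crossing 1x5. Both 3&4? no. Sum: -2
Gen 9: 3 under 4. Both 3&4? yes. Contrib: -1. Sum: -3
Gen 10: crossing 2x5. Both 3&4? no. Sum: -3
Gen 11: crossing 5x2. Both 3&4? no. Sum: -3
Gen 12: 4 under 3. Both 3&4? yes. Contrib: +1. Sum: -2
Gen 13: crossing 2x5. Both 3&4? no. Sum: -2

Answer: -2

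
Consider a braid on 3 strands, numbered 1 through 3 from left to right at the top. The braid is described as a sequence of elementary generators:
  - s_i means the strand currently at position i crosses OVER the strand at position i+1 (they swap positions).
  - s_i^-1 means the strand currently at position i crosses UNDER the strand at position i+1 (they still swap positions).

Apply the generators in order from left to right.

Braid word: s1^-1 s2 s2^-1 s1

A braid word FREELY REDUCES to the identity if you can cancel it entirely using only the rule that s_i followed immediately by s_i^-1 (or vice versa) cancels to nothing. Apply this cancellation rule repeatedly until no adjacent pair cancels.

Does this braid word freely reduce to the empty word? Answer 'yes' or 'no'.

Gen 1 (s1^-1): push. Stack: [s1^-1]
Gen 2 (s2): push. Stack: [s1^-1 s2]
Gen 3 (s2^-1): cancels prior s2. Stack: [s1^-1]
Gen 4 (s1): cancels prior s1^-1. Stack: []
Reduced word: (empty)

Answer: yes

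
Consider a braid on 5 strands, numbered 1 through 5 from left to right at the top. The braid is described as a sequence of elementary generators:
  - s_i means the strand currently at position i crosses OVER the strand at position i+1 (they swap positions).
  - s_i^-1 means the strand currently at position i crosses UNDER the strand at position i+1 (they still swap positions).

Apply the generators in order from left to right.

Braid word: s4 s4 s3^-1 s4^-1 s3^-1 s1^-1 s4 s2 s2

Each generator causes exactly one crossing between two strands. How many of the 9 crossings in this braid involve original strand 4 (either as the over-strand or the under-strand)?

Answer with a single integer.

Gen 1: crossing 4x5. Involves strand 4? yes. Count so far: 1
Gen 2: crossing 5x4. Involves strand 4? yes. Count so far: 2
Gen 3: crossing 3x4. Involves strand 4? yes. Count so far: 3
Gen 4: crossing 3x5. Involves strand 4? no. Count so far: 3
Gen 5: crossing 4x5. Involves strand 4? yes. Count so far: 4
Gen 6: crossing 1x2. Involves strand 4? no. Count so far: 4
Gen 7: crossing 4x3. Involves strand 4? yes. Count so far: 5
Gen 8: crossing 1x5. Involves strand 4? no. Count so far: 5
Gen 9: crossing 5x1. Involves strand 4? no. Count so far: 5

Answer: 5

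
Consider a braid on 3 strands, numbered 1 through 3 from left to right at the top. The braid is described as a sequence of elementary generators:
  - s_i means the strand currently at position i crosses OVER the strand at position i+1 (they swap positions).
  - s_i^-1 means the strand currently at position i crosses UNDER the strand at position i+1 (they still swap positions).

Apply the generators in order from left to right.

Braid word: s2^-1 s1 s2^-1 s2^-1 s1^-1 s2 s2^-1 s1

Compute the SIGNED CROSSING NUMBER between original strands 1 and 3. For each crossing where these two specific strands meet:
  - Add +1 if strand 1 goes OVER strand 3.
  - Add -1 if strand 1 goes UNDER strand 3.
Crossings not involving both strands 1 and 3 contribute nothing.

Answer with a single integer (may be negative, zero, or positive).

Answer: 3

Derivation:
Gen 1: crossing 2x3. Both 1&3? no. Sum: 0
Gen 2: 1 over 3. Both 1&3? yes. Contrib: +1. Sum: 1
Gen 3: crossing 1x2. Both 1&3? no. Sum: 1
Gen 4: crossing 2x1. Both 1&3? no. Sum: 1
Gen 5: 3 under 1. Both 1&3? yes. Contrib: +1. Sum: 2
Gen 6: crossing 3x2. Both 1&3? no. Sum: 2
Gen 7: crossing 2x3. Both 1&3? no. Sum: 2
Gen 8: 1 over 3. Both 1&3? yes. Contrib: +1. Sum: 3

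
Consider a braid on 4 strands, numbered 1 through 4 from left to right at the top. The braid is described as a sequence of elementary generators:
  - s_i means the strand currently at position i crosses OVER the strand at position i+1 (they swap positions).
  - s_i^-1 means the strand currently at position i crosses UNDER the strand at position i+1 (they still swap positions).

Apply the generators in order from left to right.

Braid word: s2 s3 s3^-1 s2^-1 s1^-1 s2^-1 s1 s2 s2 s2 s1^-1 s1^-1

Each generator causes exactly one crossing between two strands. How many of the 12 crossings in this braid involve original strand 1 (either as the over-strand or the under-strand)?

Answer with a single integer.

Answer: 7

Derivation:
Gen 1: crossing 2x3. Involves strand 1? no. Count so far: 0
Gen 2: crossing 2x4. Involves strand 1? no. Count so far: 0
Gen 3: crossing 4x2. Involves strand 1? no. Count so far: 0
Gen 4: crossing 3x2. Involves strand 1? no. Count so far: 0
Gen 5: crossing 1x2. Involves strand 1? yes. Count so far: 1
Gen 6: crossing 1x3. Involves strand 1? yes. Count so far: 2
Gen 7: crossing 2x3. Involves strand 1? no. Count so far: 2
Gen 8: crossing 2x1. Involves strand 1? yes. Count so far: 3
Gen 9: crossing 1x2. Involves strand 1? yes. Count so far: 4
Gen 10: crossing 2x1. Involves strand 1? yes. Count so far: 5
Gen 11: crossing 3x1. Involves strand 1? yes. Count so far: 6
Gen 12: crossing 1x3. Involves strand 1? yes. Count so far: 7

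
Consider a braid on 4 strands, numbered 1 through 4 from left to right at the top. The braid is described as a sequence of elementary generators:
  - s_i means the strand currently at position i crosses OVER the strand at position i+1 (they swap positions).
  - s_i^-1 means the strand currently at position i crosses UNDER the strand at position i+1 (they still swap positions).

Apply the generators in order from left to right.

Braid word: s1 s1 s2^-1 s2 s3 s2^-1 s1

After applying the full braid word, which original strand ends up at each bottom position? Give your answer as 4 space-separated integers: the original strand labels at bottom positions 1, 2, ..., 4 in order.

Gen 1 (s1): strand 1 crosses over strand 2. Perm now: [2 1 3 4]
Gen 2 (s1): strand 2 crosses over strand 1. Perm now: [1 2 3 4]
Gen 3 (s2^-1): strand 2 crosses under strand 3. Perm now: [1 3 2 4]
Gen 4 (s2): strand 3 crosses over strand 2. Perm now: [1 2 3 4]
Gen 5 (s3): strand 3 crosses over strand 4. Perm now: [1 2 4 3]
Gen 6 (s2^-1): strand 2 crosses under strand 4. Perm now: [1 4 2 3]
Gen 7 (s1): strand 1 crosses over strand 4. Perm now: [4 1 2 3]

Answer: 4 1 2 3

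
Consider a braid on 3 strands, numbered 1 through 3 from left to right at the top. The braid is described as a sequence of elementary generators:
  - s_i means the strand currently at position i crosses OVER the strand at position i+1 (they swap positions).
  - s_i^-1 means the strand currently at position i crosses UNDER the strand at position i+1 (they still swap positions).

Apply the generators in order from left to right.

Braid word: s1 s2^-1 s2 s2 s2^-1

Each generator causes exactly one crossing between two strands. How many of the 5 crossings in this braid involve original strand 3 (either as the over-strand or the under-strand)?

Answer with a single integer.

Gen 1: crossing 1x2. Involves strand 3? no. Count so far: 0
Gen 2: crossing 1x3. Involves strand 3? yes. Count so far: 1
Gen 3: crossing 3x1. Involves strand 3? yes. Count so far: 2
Gen 4: crossing 1x3. Involves strand 3? yes. Count so far: 3
Gen 5: crossing 3x1. Involves strand 3? yes. Count so far: 4

Answer: 4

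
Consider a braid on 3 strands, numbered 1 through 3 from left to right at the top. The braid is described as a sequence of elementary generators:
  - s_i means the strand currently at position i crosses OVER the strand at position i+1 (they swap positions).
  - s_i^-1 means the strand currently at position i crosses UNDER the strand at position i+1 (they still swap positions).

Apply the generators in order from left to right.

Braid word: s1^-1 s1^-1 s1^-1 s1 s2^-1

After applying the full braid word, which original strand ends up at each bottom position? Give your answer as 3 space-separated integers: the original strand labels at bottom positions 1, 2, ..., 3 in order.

Answer: 1 3 2

Derivation:
Gen 1 (s1^-1): strand 1 crosses under strand 2. Perm now: [2 1 3]
Gen 2 (s1^-1): strand 2 crosses under strand 1. Perm now: [1 2 3]
Gen 3 (s1^-1): strand 1 crosses under strand 2. Perm now: [2 1 3]
Gen 4 (s1): strand 2 crosses over strand 1. Perm now: [1 2 3]
Gen 5 (s2^-1): strand 2 crosses under strand 3. Perm now: [1 3 2]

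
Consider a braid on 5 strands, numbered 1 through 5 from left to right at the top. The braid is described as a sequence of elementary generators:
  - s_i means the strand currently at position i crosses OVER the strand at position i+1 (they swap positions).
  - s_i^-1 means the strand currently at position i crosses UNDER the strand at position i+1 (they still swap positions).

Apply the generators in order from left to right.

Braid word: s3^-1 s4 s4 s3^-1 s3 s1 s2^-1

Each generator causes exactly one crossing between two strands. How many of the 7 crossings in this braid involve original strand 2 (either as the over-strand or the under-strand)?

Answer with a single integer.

Answer: 1

Derivation:
Gen 1: crossing 3x4. Involves strand 2? no. Count so far: 0
Gen 2: crossing 3x5. Involves strand 2? no. Count so far: 0
Gen 3: crossing 5x3. Involves strand 2? no. Count so far: 0
Gen 4: crossing 4x3. Involves strand 2? no. Count so far: 0
Gen 5: crossing 3x4. Involves strand 2? no. Count so far: 0
Gen 6: crossing 1x2. Involves strand 2? yes. Count so far: 1
Gen 7: crossing 1x4. Involves strand 2? no. Count so far: 1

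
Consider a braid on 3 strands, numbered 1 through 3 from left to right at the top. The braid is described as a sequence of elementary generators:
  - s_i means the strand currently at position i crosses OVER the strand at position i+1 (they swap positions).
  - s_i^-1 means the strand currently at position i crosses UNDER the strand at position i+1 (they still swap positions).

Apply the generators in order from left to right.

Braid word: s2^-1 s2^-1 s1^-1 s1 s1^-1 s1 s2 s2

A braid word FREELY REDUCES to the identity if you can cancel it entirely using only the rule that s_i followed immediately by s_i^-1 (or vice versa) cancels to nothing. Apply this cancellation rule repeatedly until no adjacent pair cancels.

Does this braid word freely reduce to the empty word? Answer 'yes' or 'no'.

Gen 1 (s2^-1): push. Stack: [s2^-1]
Gen 2 (s2^-1): push. Stack: [s2^-1 s2^-1]
Gen 3 (s1^-1): push. Stack: [s2^-1 s2^-1 s1^-1]
Gen 4 (s1): cancels prior s1^-1. Stack: [s2^-1 s2^-1]
Gen 5 (s1^-1): push. Stack: [s2^-1 s2^-1 s1^-1]
Gen 6 (s1): cancels prior s1^-1. Stack: [s2^-1 s2^-1]
Gen 7 (s2): cancels prior s2^-1. Stack: [s2^-1]
Gen 8 (s2): cancels prior s2^-1. Stack: []
Reduced word: (empty)

Answer: yes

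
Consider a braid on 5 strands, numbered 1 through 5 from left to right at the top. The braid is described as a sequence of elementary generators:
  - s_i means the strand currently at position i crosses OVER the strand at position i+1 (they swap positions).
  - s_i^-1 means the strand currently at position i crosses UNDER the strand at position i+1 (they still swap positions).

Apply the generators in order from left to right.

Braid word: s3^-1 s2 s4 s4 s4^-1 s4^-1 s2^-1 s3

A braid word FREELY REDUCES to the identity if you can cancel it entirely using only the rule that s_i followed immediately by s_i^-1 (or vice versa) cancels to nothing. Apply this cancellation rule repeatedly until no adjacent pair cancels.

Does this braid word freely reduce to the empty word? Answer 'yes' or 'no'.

Gen 1 (s3^-1): push. Stack: [s3^-1]
Gen 2 (s2): push. Stack: [s3^-1 s2]
Gen 3 (s4): push. Stack: [s3^-1 s2 s4]
Gen 4 (s4): push. Stack: [s3^-1 s2 s4 s4]
Gen 5 (s4^-1): cancels prior s4. Stack: [s3^-1 s2 s4]
Gen 6 (s4^-1): cancels prior s4. Stack: [s3^-1 s2]
Gen 7 (s2^-1): cancels prior s2. Stack: [s3^-1]
Gen 8 (s3): cancels prior s3^-1. Stack: []
Reduced word: (empty)

Answer: yes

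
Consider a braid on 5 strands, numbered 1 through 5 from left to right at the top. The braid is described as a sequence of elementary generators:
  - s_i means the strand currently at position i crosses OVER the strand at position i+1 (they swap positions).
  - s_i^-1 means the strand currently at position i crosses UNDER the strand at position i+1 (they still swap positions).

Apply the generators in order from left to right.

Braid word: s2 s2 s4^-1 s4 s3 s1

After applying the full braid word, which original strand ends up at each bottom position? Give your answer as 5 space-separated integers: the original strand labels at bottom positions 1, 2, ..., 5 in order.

Answer: 2 1 4 3 5

Derivation:
Gen 1 (s2): strand 2 crosses over strand 3. Perm now: [1 3 2 4 5]
Gen 2 (s2): strand 3 crosses over strand 2. Perm now: [1 2 3 4 5]
Gen 3 (s4^-1): strand 4 crosses under strand 5. Perm now: [1 2 3 5 4]
Gen 4 (s4): strand 5 crosses over strand 4. Perm now: [1 2 3 4 5]
Gen 5 (s3): strand 3 crosses over strand 4. Perm now: [1 2 4 3 5]
Gen 6 (s1): strand 1 crosses over strand 2. Perm now: [2 1 4 3 5]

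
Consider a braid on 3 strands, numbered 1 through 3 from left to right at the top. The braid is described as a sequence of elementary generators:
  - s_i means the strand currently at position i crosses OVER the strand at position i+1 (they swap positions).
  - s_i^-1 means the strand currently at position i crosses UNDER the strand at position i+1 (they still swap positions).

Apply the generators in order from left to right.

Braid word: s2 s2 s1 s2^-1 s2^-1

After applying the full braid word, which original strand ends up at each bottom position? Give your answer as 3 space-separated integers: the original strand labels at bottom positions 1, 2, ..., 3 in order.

Answer: 2 1 3

Derivation:
Gen 1 (s2): strand 2 crosses over strand 3. Perm now: [1 3 2]
Gen 2 (s2): strand 3 crosses over strand 2. Perm now: [1 2 3]
Gen 3 (s1): strand 1 crosses over strand 2. Perm now: [2 1 3]
Gen 4 (s2^-1): strand 1 crosses under strand 3. Perm now: [2 3 1]
Gen 5 (s2^-1): strand 3 crosses under strand 1. Perm now: [2 1 3]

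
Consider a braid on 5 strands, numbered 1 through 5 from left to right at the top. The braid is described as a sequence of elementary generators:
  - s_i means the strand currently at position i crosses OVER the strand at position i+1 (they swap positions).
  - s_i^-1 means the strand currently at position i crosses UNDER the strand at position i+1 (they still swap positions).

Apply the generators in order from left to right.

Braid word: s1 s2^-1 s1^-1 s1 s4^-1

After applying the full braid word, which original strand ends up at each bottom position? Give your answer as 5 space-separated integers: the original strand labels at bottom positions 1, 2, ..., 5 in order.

Answer: 2 3 1 5 4

Derivation:
Gen 1 (s1): strand 1 crosses over strand 2. Perm now: [2 1 3 4 5]
Gen 2 (s2^-1): strand 1 crosses under strand 3. Perm now: [2 3 1 4 5]
Gen 3 (s1^-1): strand 2 crosses under strand 3. Perm now: [3 2 1 4 5]
Gen 4 (s1): strand 3 crosses over strand 2. Perm now: [2 3 1 4 5]
Gen 5 (s4^-1): strand 4 crosses under strand 5. Perm now: [2 3 1 5 4]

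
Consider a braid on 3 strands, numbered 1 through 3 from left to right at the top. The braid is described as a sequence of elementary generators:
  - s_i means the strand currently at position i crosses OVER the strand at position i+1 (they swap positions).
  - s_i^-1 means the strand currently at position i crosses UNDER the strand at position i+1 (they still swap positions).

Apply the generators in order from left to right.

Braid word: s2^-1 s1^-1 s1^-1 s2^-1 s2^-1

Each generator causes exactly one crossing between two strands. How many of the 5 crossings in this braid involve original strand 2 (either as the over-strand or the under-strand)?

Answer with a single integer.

Gen 1: crossing 2x3. Involves strand 2? yes. Count so far: 1
Gen 2: crossing 1x3. Involves strand 2? no. Count so far: 1
Gen 3: crossing 3x1. Involves strand 2? no. Count so far: 1
Gen 4: crossing 3x2. Involves strand 2? yes. Count so far: 2
Gen 5: crossing 2x3. Involves strand 2? yes. Count so far: 3

Answer: 3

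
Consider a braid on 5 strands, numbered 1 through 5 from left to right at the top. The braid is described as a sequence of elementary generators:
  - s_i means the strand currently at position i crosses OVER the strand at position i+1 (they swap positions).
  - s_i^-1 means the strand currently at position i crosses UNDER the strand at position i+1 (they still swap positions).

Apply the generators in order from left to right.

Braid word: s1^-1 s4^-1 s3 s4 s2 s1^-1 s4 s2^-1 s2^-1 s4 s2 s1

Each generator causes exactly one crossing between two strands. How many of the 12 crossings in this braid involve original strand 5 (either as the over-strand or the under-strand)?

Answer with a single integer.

Answer: 5

Derivation:
Gen 1: crossing 1x2. Involves strand 5? no. Count so far: 0
Gen 2: crossing 4x5. Involves strand 5? yes. Count so far: 1
Gen 3: crossing 3x5. Involves strand 5? yes. Count so far: 2
Gen 4: crossing 3x4. Involves strand 5? no. Count so far: 2
Gen 5: crossing 1x5. Involves strand 5? yes. Count so far: 3
Gen 6: crossing 2x5. Involves strand 5? yes. Count so far: 4
Gen 7: crossing 4x3. Involves strand 5? no. Count so far: 4
Gen 8: crossing 2x1. Involves strand 5? no. Count so far: 4
Gen 9: crossing 1x2. Involves strand 5? no. Count so far: 4
Gen 10: crossing 3x4. Involves strand 5? no. Count so far: 4
Gen 11: crossing 2x1. Involves strand 5? no. Count so far: 4
Gen 12: crossing 5x1. Involves strand 5? yes. Count so far: 5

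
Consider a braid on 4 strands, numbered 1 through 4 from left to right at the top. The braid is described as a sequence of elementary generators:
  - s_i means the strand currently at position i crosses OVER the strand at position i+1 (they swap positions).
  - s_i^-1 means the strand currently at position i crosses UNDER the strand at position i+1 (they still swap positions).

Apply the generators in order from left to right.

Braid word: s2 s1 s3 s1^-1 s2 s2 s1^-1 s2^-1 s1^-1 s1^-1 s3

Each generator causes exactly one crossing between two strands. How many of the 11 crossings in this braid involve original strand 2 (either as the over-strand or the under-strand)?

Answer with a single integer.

Answer: 3

Derivation:
Gen 1: crossing 2x3. Involves strand 2? yes. Count so far: 1
Gen 2: crossing 1x3. Involves strand 2? no. Count so far: 1
Gen 3: crossing 2x4. Involves strand 2? yes. Count so far: 2
Gen 4: crossing 3x1. Involves strand 2? no. Count so far: 2
Gen 5: crossing 3x4. Involves strand 2? no. Count so far: 2
Gen 6: crossing 4x3. Involves strand 2? no. Count so far: 2
Gen 7: crossing 1x3. Involves strand 2? no. Count so far: 2
Gen 8: crossing 1x4. Involves strand 2? no. Count so far: 2
Gen 9: crossing 3x4. Involves strand 2? no. Count so far: 2
Gen 10: crossing 4x3. Involves strand 2? no. Count so far: 2
Gen 11: crossing 1x2. Involves strand 2? yes. Count so far: 3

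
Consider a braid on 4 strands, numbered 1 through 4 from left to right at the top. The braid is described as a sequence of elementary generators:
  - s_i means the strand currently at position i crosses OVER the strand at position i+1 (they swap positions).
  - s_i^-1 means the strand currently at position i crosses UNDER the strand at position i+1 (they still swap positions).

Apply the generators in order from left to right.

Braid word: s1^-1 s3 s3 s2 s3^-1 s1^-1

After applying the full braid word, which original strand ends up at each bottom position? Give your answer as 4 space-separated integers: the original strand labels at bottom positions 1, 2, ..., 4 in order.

Gen 1 (s1^-1): strand 1 crosses under strand 2. Perm now: [2 1 3 4]
Gen 2 (s3): strand 3 crosses over strand 4. Perm now: [2 1 4 3]
Gen 3 (s3): strand 4 crosses over strand 3. Perm now: [2 1 3 4]
Gen 4 (s2): strand 1 crosses over strand 3. Perm now: [2 3 1 4]
Gen 5 (s3^-1): strand 1 crosses under strand 4. Perm now: [2 3 4 1]
Gen 6 (s1^-1): strand 2 crosses under strand 3. Perm now: [3 2 4 1]

Answer: 3 2 4 1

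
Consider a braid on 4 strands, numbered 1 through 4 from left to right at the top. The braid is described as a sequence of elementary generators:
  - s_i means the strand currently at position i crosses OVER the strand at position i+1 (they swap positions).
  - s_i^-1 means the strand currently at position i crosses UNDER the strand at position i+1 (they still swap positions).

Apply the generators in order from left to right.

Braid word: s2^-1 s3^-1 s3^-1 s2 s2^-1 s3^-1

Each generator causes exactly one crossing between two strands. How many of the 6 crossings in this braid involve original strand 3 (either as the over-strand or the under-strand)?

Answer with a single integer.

Answer: 3

Derivation:
Gen 1: crossing 2x3. Involves strand 3? yes. Count so far: 1
Gen 2: crossing 2x4. Involves strand 3? no. Count so far: 1
Gen 3: crossing 4x2. Involves strand 3? no. Count so far: 1
Gen 4: crossing 3x2. Involves strand 3? yes. Count so far: 2
Gen 5: crossing 2x3. Involves strand 3? yes. Count so far: 3
Gen 6: crossing 2x4. Involves strand 3? no. Count so far: 3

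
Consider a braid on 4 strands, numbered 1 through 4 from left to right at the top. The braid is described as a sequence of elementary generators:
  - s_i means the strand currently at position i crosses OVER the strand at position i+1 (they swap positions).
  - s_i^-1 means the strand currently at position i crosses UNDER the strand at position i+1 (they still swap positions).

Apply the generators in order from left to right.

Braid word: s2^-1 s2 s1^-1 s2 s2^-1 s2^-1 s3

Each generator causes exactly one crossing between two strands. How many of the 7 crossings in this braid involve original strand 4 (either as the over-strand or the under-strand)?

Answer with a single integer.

Gen 1: crossing 2x3. Involves strand 4? no. Count so far: 0
Gen 2: crossing 3x2. Involves strand 4? no. Count so far: 0
Gen 3: crossing 1x2. Involves strand 4? no. Count so far: 0
Gen 4: crossing 1x3. Involves strand 4? no. Count so far: 0
Gen 5: crossing 3x1. Involves strand 4? no. Count so far: 0
Gen 6: crossing 1x3. Involves strand 4? no. Count so far: 0
Gen 7: crossing 1x4. Involves strand 4? yes. Count so far: 1

Answer: 1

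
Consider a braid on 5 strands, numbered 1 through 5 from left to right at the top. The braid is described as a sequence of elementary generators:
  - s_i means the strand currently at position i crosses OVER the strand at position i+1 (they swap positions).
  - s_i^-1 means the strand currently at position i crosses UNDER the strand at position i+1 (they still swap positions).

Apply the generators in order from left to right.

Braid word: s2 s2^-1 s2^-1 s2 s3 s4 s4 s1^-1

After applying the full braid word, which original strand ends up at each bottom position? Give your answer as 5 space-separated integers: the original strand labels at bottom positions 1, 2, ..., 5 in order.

Answer: 2 1 4 3 5

Derivation:
Gen 1 (s2): strand 2 crosses over strand 3. Perm now: [1 3 2 4 5]
Gen 2 (s2^-1): strand 3 crosses under strand 2. Perm now: [1 2 3 4 5]
Gen 3 (s2^-1): strand 2 crosses under strand 3. Perm now: [1 3 2 4 5]
Gen 4 (s2): strand 3 crosses over strand 2. Perm now: [1 2 3 4 5]
Gen 5 (s3): strand 3 crosses over strand 4. Perm now: [1 2 4 3 5]
Gen 6 (s4): strand 3 crosses over strand 5. Perm now: [1 2 4 5 3]
Gen 7 (s4): strand 5 crosses over strand 3. Perm now: [1 2 4 3 5]
Gen 8 (s1^-1): strand 1 crosses under strand 2. Perm now: [2 1 4 3 5]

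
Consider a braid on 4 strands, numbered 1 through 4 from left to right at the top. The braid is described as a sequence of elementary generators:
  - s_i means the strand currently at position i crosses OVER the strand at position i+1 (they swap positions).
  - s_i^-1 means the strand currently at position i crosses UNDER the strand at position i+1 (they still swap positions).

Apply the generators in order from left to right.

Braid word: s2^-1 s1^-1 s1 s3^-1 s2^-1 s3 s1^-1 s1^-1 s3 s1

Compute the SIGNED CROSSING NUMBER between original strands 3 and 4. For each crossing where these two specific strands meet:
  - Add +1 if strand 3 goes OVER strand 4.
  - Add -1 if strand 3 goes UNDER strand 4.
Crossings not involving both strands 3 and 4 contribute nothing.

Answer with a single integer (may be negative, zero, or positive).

Answer: -1

Derivation:
Gen 1: crossing 2x3. Both 3&4? no. Sum: 0
Gen 2: crossing 1x3. Both 3&4? no. Sum: 0
Gen 3: crossing 3x1. Both 3&4? no. Sum: 0
Gen 4: crossing 2x4. Both 3&4? no. Sum: 0
Gen 5: 3 under 4. Both 3&4? yes. Contrib: -1. Sum: -1
Gen 6: crossing 3x2. Both 3&4? no. Sum: -1
Gen 7: crossing 1x4. Both 3&4? no. Sum: -1
Gen 8: crossing 4x1. Both 3&4? no. Sum: -1
Gen 9: crossing 2x3. Both 3&4? no. Sum: -1
Gen 10: crossing 1x4. Both 3&4? no. Sum: -1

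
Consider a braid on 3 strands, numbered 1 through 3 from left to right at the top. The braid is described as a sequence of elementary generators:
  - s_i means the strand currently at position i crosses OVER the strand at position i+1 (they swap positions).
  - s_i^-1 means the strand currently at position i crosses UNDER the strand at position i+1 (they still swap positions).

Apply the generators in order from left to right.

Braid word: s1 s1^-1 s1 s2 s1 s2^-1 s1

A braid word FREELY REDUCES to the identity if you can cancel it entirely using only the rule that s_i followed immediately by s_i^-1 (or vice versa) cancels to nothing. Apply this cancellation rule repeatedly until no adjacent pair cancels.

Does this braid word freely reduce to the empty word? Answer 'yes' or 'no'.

Gen 1 (s1): push. Stack: [s1]
Gen 2 (s1^-1): cancels prior s1. Stack: []
Gen 3 (s1): push. Stack: [s1]
Gen 4 (s2): push. Stack: [s1 s2]
Gen 5 (s1): push. Stack: [s1 s2 s1]
Gen 6 (s2^-1): push. Stack: [s1 s2 s1 s2^-1]
Gen 7 (s1): push. Stack: [s1 s2 s1 s2^-1 s1]
Reduced word: s1 s2 s1 s2^-1 s1

Answer: no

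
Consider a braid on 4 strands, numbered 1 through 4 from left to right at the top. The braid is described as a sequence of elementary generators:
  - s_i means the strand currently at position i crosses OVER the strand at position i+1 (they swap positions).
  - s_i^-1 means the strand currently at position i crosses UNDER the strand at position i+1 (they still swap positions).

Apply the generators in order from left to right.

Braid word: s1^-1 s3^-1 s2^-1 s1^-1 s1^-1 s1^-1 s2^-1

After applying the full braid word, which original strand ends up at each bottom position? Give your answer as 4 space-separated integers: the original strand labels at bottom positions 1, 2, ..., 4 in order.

Gen 1 (s1^-1): strand 1 crosses under strand 2. Perm now: [2 1 3 4]
Gen 2 (s3^-1): strand 3 crosses under strand 4. Perm now: [2 1 4 3]
Gen 3 (s2^-1): strand 1 crosses under strand 4. Perm now: [2 4 1 3]
Gen 4 (s1^-1): strand 2 crosses under strand 4. Perm now: [4 2 1 3]
Gen 5 (s1^-1): strand 4 crosses under strand 2. Perm now: [2 4 1 3]
Gen 6 (s1^-1): strand 2 crosses under strand 4. Perm now: [4 2 1 3]
Gen 7 (s2^-1): strand 2 crosses under strand 1. Perm now: [4 1 2 3]

Answer: 4 1 2 3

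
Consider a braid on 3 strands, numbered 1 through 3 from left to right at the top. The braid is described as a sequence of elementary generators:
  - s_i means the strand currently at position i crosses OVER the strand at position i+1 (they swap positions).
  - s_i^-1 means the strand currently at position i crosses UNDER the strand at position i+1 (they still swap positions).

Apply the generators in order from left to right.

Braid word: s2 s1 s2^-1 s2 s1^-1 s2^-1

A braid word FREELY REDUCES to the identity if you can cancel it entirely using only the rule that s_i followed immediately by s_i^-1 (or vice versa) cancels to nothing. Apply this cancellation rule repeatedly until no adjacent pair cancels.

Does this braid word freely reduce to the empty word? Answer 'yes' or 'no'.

Gen 1 (s2): push. Stack: [s2]
Gen 2 (s1): push. Stack: [s2 s1]
Gen 3 (s2^-1): push. Stack: [s2 s1 s2^-1]
Gen 4 (s2): cancels prior s2^-1. Stack: [s2 s1]
Gen 5 (s1^-1): cancels prior s1. Stack: [s2]
Gen 6 (s2^-1): cancels prior s2. Stack: []
Reduced word: (empty)

Answer: yes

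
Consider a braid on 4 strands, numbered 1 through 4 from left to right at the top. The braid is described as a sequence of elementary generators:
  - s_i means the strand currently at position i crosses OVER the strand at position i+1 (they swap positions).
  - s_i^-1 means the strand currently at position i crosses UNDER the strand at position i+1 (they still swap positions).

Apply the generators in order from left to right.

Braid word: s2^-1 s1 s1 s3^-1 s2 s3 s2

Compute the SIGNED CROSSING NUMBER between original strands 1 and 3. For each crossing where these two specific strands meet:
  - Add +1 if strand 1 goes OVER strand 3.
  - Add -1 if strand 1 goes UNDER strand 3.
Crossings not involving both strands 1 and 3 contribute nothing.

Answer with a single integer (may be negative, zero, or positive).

Gen 1: crossing 2x3. Both 1&3? no. Sum: 0
Gen 2: 1 over 3. Both 1&3? yes. Contrib: +1. Sum: 1
Gen 3: 3 over 1. Both 1&3? yes. Contrib: -1. Sum: 0
Gen 4: crossing 2x4. Both 1&3? no. Sum: 0
Gen 5: crossing 3x4. Both 1&3? no. Sum: 0
Gen 6: crossing 3x2. Both 1&3? no. Sum: 0
Gen 7: crossing 4x2. Both 1&3? no. Sum: 0

Answer: 0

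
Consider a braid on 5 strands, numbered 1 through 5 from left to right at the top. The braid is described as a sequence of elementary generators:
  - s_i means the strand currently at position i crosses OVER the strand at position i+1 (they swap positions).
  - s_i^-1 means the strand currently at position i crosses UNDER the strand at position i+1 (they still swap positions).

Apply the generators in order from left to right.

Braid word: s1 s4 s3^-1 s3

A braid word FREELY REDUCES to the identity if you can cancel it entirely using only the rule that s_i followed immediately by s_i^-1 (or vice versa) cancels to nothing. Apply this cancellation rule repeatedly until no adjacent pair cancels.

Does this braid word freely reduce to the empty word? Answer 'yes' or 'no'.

Answer: no

Derivation:
Gen 1 (s1): push. Stack: [s1]
Gen 2 (s4): push. Stack: [s1 s4]
Gen 3 (s3^-1): push. Stack: [s1 s4 s3^-1]
Gen 4 (s3): cancels prior s3^-1. Stack: [s1 s4]
Reduced word: s1 s4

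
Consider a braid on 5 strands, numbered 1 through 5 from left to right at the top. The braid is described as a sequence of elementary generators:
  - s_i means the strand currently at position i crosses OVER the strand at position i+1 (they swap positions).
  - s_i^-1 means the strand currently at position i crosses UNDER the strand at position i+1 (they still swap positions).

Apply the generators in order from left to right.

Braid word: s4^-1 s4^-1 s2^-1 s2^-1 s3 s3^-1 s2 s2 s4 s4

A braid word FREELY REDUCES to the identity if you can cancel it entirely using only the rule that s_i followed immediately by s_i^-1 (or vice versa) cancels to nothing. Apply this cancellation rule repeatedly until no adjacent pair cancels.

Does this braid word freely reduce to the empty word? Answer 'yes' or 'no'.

Gen 1 (s4^-1): push. Stack: [s4^-1]
Gen 2 (s4^-1): push. Stack: [s4^-1 s4^-1]
Gen 3 (s2^-1): push. Stack: [s4^-1 s4^-1 s2^-1]
Gen 4 (s2^-1): push. Stack: [s4^-1 s4^-1 s2^-1 s2^-1]
Gen 5 (s3): push. Stack: [s4^-1 s4^-1 s2^-1 s2^-1 s3]
Gen 6 (s3^-1): cancels prior s3. Stack: [s4^-1 s4^-1 s2^-1 s2^-1]
Gen 7 (s2): cancels prior s2^-1. Stack: [s4^-1 s4^-1 s2^-1]
Gen 8 (s2): cancels prior s2^-1. Stack: [s4^-1 s4^-1]
Gen 9 (s4): cancels prior s4^-1. Stack: [s4^-1]
Gen 10 (s4): cancels prior s4^-1. Stack: []
Reduced word: (empty)

Answer: yes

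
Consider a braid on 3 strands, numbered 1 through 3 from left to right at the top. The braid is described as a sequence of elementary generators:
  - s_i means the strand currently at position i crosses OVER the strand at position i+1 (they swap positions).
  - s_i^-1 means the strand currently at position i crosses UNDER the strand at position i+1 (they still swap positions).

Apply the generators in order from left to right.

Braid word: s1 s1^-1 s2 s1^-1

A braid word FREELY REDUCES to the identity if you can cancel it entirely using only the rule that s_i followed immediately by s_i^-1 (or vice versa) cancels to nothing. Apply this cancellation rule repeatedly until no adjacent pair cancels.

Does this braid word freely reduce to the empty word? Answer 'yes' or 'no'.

Answer: no

Derivation:
Gen 1 (s1): push. Stack: [s1]
Gen 2 (s1^-1): cancels prior s1. Stack: []
Gen 3 (s2): push. Stack: [s2]
Gen 4 (s1^-1): push. Stack: [s2 s1^-1]
Reduced word: s2 s1^-1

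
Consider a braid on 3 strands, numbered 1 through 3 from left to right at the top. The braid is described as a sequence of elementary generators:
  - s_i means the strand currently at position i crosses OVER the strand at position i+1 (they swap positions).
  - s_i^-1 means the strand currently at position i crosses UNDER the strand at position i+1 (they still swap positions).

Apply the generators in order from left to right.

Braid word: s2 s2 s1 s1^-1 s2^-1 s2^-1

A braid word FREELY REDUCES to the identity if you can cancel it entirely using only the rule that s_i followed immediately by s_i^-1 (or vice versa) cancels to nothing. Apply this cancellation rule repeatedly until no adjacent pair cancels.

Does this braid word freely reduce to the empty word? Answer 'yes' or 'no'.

Gen 1 (s2): push. Stack: [s2]
Gen 2 (s2): push. Stack: [s2 s2]
Gen 3 (s1): push. Stack: [s2 s2 s1]
Gen 4 (s1^-1): cancels prior s1. Stack: [s2 s2]
Gen 5 (s2^-1): cancels prior s2. Stack: [s2]
Gen 6 (s2^-1): cancels prior s2. Stack: []
Reduced word: (empty)

Answer: yes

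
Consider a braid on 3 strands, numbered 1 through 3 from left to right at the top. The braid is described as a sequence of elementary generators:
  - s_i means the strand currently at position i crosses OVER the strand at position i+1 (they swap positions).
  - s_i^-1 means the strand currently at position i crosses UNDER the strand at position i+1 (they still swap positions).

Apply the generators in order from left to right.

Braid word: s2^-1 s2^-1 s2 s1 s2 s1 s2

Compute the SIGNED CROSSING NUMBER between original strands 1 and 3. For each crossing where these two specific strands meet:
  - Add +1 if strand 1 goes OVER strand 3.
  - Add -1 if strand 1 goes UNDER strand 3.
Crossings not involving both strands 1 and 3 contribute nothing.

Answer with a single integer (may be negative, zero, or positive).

Answer: 0

Derivation:
Gen 1: crossing 2x3. Both 1&3? no. Sum: 0
Gen 2: crossing 3x2. Both 1&3? no. Sum: 0
Gen 3: crossing 2x3. Both 1&3? no. Sum: 0
Gen 4: 1 over 3. Both 1&3? yes. Contrib: +1. Sum: 1
Gen 5: crossing 1x2. Both 1&3? no. Sum: 1
Gen 6: crossing 3x2. Both 1&3? no. Sum: 1
Gen 7: 3 over 1. Both 1&3? yes. Contrib: -1. Sum: 0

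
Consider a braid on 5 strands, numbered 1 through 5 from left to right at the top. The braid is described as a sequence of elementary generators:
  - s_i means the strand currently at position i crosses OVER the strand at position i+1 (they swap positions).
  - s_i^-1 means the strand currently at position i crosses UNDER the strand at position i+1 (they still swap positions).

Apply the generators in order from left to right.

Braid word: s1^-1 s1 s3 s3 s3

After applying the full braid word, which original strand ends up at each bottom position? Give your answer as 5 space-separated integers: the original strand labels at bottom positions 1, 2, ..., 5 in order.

Answer: 1 2 4 3 5

Derivation:
Gen 1 (s1^-1): strand 1 crosses under strand 2. Perm now: [2 1 3 4 5]
Gen 2 (s1): strand 2 crosses over strand 1. Perm now: [1 2 3 4 5]
Gen 3 (s3): strand 3 crosses over strand 4. Perm now: [1 2 4 3 5]
Gen 4 (s3): strand 4 crosses over strand 3. Perm now: [1 2 3 4 5]
Gen 5 (s3): strand 3 crosses over strand 4. Perm now: [1 2 4 3 5]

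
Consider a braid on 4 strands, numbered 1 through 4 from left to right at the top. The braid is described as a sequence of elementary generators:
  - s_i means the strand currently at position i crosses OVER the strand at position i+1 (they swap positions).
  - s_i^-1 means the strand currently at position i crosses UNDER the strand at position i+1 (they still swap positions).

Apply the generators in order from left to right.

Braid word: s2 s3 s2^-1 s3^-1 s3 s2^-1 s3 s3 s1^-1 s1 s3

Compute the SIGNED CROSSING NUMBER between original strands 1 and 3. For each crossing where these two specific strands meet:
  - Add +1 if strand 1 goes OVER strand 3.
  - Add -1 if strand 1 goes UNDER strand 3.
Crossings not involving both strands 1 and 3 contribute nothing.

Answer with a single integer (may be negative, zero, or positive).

Answer: -2

Derivation:
Gen 1: crossing 2x3. Both 1&3? no. Sum: 0
Gen 2: crossing 2x4. Both 1&3? no. Sum: 0
Gen 3: crossing 3x4. Both 1&3? no. Sum: 0
Gen 4: crossing 3x2. Both 1&3? no. Sum: 0
Gen 5: crossing 2x3. Both 1&3? no. Sum: 0
Gen 6: crossing 4x3. Both 1&3? no. Sum: 0
Gen 7: crossing 4x2. Both 1&3? no. Sum: 0
Gen 8: crossing 2x4. Both 1&3? no. Sum: 0
Gen 9: 1 under 3. Both 1&3? yes. Contrib: -1. Sum: -1
Gen 10: 3 over 1. Both 1&3? yes. Contrib: -1. Sum: -2
Gen 11: crossing 4x2. Both 1&3? no. Sum: -2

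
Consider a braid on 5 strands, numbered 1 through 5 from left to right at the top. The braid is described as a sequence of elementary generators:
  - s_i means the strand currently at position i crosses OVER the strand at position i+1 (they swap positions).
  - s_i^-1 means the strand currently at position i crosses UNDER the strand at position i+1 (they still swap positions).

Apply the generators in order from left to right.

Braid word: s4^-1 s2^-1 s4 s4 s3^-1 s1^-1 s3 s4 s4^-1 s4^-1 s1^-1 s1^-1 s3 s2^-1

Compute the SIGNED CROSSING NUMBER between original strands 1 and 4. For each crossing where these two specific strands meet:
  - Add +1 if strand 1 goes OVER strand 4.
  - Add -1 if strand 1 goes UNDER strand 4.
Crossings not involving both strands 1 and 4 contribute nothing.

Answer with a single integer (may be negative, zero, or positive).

Answer: -1

Derivation:
Gen 1: crossing 4x5. Both 1&4? no. Sum: 0
Gen 2: crossing 2x3. Both 1&4? no. Sum: 0
Gen 3: crossing 5x4. Both 1&4? no. Sum: 0
Gen 4: crossing 4x5. Both 1&4? no. Sum: 0
Gen 5: crossing 2x5. Both 1&4? no. Sum: 0
Gen 6: crossing 1x3. Both 1&4? no. Sum: 0
Gen 7: crossing 5x2. Both 1&4? no. Sum: 0
Gen 8: crossing 5x4. Both 1&4? no. Sum: 0
Gen 9: crossing 4x5. Both 1&4? no. Sum: 0
Gen 10: crossing 5x4. Both 1&4? no. Sum: 0
Gen 11: crossing 3x1. Both 1&4? no. Sum: 0
Gen 12: crossing 1x3. Both 1&4? no. Sum: 0
Gen 13: crossing 2x4. Both 1&4? no. Sum: 0
Gen 14: 1 under 4. Both 1&4? yes. Contrib: -1. Sum: -1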